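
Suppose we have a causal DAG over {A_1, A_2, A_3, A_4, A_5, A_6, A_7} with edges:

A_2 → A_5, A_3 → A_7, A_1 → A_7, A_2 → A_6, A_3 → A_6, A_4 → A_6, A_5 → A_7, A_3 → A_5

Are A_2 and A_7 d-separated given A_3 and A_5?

Yes

There are 4 undirected paths between A_2 and A_7; checking each against the conditioning set {A_3, A_5}:
Path 1: A_2 → A_5 ← A_3 → A_7
  A_3 is a fork here and A_3 is conditioned on, so the path is blocked at A_3.
Path 2: A_2 → A_5 → A_7
  A_5 is a chain here and A_5 is conditioned on, so the path is blocked at A_5.
Path 3: A_2 → A_6 ← A_3 → A_5 → A_7
  A_6 is a collider here and neither A_6 nor any of its descendants is conditioned on, so the collider stays closed — the path is blocked at A_6.
Path 4: A_2 → A_6 ← A_3 → A_7
  A_6 is a collider here and neither A_6 nor any of its descendants is conditioned on, so the collider stays closed — the path is blocked at A_6.
Since every path is blocked, d-separation holds.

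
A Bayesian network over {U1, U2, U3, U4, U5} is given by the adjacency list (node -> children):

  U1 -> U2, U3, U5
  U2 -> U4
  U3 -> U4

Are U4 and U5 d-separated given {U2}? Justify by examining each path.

We examine all 2 paths between U4 and U5:
Path 1: U4 ← U3 ← U1 → U5
  U3 is a chain and U3 is not conditioned on; U1 is a fork and U1 is not conditioned on — no node blocks this path, so it is active.
Path 2: U4 ← U2 ← U1 → U5
  U2 is a chain here and U2 is conditioned on, so the path is blocked at U2.
Because an active path exists, U4 and U5 are not d-separated.

No — U4 and U5 are not d-separated given {U2}.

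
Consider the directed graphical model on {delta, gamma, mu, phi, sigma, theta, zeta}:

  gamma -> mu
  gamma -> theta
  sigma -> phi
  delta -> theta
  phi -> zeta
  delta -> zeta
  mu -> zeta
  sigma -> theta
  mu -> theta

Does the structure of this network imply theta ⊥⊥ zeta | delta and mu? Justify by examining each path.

No

We examine all 4 paths between theta and zeta:
Path 1: theta ← delta → zeta
  delta is a fork here and delta is conditioned on, so the path is blocked at delta.
Path 2: theta ← mu → zeta
  mu is a fork here and mu is conditioned on, so the path is blocked at mu.
Path 3: theta ← gamma → mu → zeta
  mu is a chain here and mu is conditioned on, so the path is blocked at mu.
Path 4: theta ← sigma → phi → zeta
  sigma is a fork and sigma is not conditioned on; phi is a chain and phi is not conditioned on — no node blocks this path, so it is active.
At least one path is unblocked, so d-separation fails.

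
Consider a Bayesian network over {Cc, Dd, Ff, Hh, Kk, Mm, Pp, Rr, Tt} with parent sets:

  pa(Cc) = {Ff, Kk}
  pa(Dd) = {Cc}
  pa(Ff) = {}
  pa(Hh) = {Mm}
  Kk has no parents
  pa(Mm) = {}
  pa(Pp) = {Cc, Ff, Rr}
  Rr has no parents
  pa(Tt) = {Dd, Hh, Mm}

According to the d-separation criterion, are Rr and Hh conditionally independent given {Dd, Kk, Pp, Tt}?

Yes

We examine all 4 paths between Rr and Hh:
Path 1: Rr → Pp ← Cc → Dd → Tt ← Mm → Hh
  Dd is a chain here and Dd is conditioned on, so the path is blocked at Dd.
Path 2: Rr → Pp ← Cc → Dd → Tt ← Hh
  Dd is a chain here and Dd is conditioned on, so the path is blocked at Dd.
Path 3: Rr → Pp ← Ff → Cc → Dd → Tt ← Mm → Hh
  Dd is a chain here and Dd is conditioned on, so the path is blocked at Dd.
Path 4: Rr → Pp ← Ff → Cc → Dd → Tt ← Hh
  Dd is a chain here and Dd is conditioned on, so the path is blocked at Dd.
Every path is blocked, so Rr and Hh are d-separated given {Dd, Kk, Pp, Tt}.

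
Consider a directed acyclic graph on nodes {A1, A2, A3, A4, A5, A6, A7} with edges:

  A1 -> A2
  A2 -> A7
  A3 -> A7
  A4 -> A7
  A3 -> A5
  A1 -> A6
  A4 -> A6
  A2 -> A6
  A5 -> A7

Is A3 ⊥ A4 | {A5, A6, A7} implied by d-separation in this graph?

Enumerating the 6 paths from A3 to A4 and testing each for blocking by {A5, A6, A7}:
Path 1: A3 → A7 ← A4
  A7 is a collider and A7 is conditioned on, which opens it — no node blocks this path, so it is active.
Path 2: A3 → A7 ← A2 → A6 ← A4
  A7 is a collider and A7 is conditioned on, which opens it; A2 is a fork and A2 is not conditioned on; A6 is a collider and A6 is conditioned on, which opens it — no node blocks this path, so it is active.
Path 3: A3 → A7 ← A2 ← A1 → A6 ← A4
  A7 is a collider and A7 is conditioned on, which opens it; A2 is a chain and A2 is not conditioned on; A1 is a fork and A1 is not conditioned on; A6 is a collider and A6 is conditioned on, which opens it — no node blocks this path, so it is active.
Path 4: A3 → A5 → A7 ← A4
  A5 is a chain here and A5 is conditioned on, so the path is blocked at A5.
Path 5: A3 → A5 → A7 ← A2 → A6 ← A4
  A5 is a chain here and A5 is conditioned on, so the path is blocked at A5.
Path 6: A3 → A5 → A7 ← A2 ← A1 → A6 ← A4
  A5 is a chain here and A5 is conditioned on, so the path is blocked at A5.
Because an active path exists, A3 and A4 are not d-separated.

No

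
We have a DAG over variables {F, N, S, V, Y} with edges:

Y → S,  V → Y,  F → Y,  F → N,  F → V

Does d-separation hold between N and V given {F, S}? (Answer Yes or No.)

Yes

We examine all 2 paths between N and V:
Path 1: N ← F → Y ← V
  F is a fork here and F is conditioned on, so the path is blocked at F.
Path 2: N ← F → V
  F is a fork here and F is conditioned on, so the path is blocked at F.
Since every path is blocked, d-separation holds.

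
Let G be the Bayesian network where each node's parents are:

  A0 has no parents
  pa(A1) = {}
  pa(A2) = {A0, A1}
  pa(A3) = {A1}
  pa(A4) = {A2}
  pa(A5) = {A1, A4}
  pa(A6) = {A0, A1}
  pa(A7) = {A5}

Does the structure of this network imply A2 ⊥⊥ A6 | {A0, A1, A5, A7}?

Yes — A2 and A6 are d-separated given {A0, A1, A5, A7}.

We examine all 3 paths between A2 and A6:
Path 1: A2 ← A1 → A6
  A1 is a fork here and A1 is conditioned on, so the path is blocked at A1.
Path 2: A2 ← A0 → A6
  A0 is a fork here and A0 is conditioned on, so the path is blocked at A0.
Path 3: A2 → A4 → A5 ← A1 → A6
  A1 is a fork here and A1 is conditioned on, so the path is blocked at A1.
Since every path is blocked, d-separation holds.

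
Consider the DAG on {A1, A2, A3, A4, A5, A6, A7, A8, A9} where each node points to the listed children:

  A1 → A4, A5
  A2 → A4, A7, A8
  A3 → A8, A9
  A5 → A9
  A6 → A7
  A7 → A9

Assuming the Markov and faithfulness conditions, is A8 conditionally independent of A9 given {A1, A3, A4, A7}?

Yes

We examine all 3 paths between A8 and A9:
Path 1: A8 ← A2 → A4 ← A1 → A5 → A9
  A1 is a fork here and A1 is conditioned on, so the path is blocked at A1.
Path 2: A8 ← A2 → A7 → A9
  A7 is a chain here and A7 is conditioned on, so the path is blocked at A7.
Path 3: A8 ← A3 → A9
  A3 is a fork here and A3 is conditioned on, so the path is blocked at A3.
Since every path is blocked, d-separation holds.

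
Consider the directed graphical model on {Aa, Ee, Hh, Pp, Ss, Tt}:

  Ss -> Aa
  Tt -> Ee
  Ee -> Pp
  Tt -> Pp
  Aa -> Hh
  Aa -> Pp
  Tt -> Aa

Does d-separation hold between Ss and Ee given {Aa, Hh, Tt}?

Yes

There are 4 undirected paths between Ss and Ee; checking each against the conditioning set {Aa, Hh, Tt}:
  1. Ss → Aa → Pp ← Ee — Aa:chain[blocks]; Pp:collider[blocks] ⇒ blocked
  2. Ss → Aa → Pp ← Tt → Ee — Aa:chain[blocks]; Pp:collider[blocks]; Tt:fork[blocks] ⇒ blocked
  3. Ss → Aa ← Tt → Pp ← Ee — Aa:collider[open]; Tt:fork[blocks]; Pp:collider[blocks] ⇒ blocked
  4. Ss → Aa ← Tt → Ee — Aa:collider[open]; Tt:fork[blocks] ⇒ blocked
Every path is blocked, so Ss and Ee are d-separated given {Aa, Hh, Tt}.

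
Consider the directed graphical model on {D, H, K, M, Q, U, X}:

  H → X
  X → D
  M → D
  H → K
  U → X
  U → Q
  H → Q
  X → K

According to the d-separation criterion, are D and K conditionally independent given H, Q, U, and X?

Yes — D and K are d-separated given {H, Q, U, X}.

There are 3 undirected paths between D and K; checking each against the conditioning set {H, Q, U, X}:
Path 1: D ← X ← H → K
  X is a chain here and X is conditioned on, so the path is blocked at X.
Path 2: D ← X ← U → Q ← H → K
  X is a chain here and X is conditioned on, so the path is blocked at X.
Path 3: D ← X → K
  X is a fork here and X is conditioned on, so the path is blocked at X.
Every path is blocked, so D and K are d-separated given {H, Q, U, X}.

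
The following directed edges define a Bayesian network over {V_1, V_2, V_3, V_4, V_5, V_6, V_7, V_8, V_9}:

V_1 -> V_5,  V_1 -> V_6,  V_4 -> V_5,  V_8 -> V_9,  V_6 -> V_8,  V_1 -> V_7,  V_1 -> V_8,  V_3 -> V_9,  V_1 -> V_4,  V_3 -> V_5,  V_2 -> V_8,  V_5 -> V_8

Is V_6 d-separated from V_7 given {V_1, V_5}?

Yes

We examine all 6 paths between V_6 and V_7:
  1. V_6 → V_8 → V_9 ← V_3 → V_5 ← V_1 → V_7 — V_8:chain[open]; V_9:collider[blocks]; V_3:fork[open]; V_5:collider[open]; V_1:fork[blocks] ⇒ blocked
  2. V_6 → V_8 → V_9 ← V_3 → V_5 ← V_4 ← V_1 → V_7 — V_8:chain[open]; V_9:collider[blocks]; V_3:fork[open]; V_5:collider[open]; V_4:chain[open]; V_1:fork[blocks] ⇒ blocked
  3. V_6 → V_8 ← V_1 → V_7 — V_8:collider[blocks]; V_1:fork[blocks] ⇒ blocked
  4. V_6 → V_8 ← V_5 ← V_1 → V_7 — V_8:collider[blocks]; V_5:chain[blocks]; V_1:fork[blocks] ⇒ blocked
  5. V_6 → V_8 ← V_5 ← V_4 ← V_1 → V_7 — V_8:collider[blocks]; V_5:chain[blocks]; V_4:chain[open]; V_1:fork[blocks] ⇒ blocked
  6. V_6 ← V_1 → V_7 — V_1:fork[blocks] ⇒ blocked
All paths are blocked; V_6 ⊥ V_7 | {V_1, V_5} holds.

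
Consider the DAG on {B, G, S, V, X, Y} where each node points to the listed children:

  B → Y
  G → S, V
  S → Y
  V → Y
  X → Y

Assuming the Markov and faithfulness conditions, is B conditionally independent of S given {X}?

Yes

We examine all 2 paths between B and S:
Path 1: B → Y ← V ← G → S
  Y is a collider here and neither Y nor any of its descendants is conditioned on, so the collider stays closed — the path is blocked at Y.
Path 2: B → Y ← S
  Y is a collider here and neither Y nor any of its descendants is conditioned on, so the collider stays closed — the path is blocked at Y.
Every path is blocked, so B and S are d-separated given {X}.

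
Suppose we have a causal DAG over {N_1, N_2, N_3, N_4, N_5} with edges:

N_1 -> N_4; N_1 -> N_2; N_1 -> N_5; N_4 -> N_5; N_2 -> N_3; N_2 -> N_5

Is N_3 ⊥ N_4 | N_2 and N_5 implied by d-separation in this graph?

Yes

Enumerating the 4 paths from N_3 to N_4 and testing each for blocking by {N_2, N_5}:
  1. N_3 ← N_2 → N_5 ← N_4 — N_2:fork[blocks]; N_5:collider[open] ⇒ blocked
  2. N_3 ← N_2 → N_5 ← N_1 → N_4 — N_2:fork[blocks]; N_5:collider[open]; N_1:fork[open] ⇒ blocked
  3. N_3 ← N_2 ← N_1 → N_4 — N_2:chain[blocks]; N_1:fork[open] ⇒ blocked
  4. N_3 ← N_2 ← N_1 → N_5 ← N_4 — N_2:chain[blocks]; N_1:fork[open]; N_5:collider[open] ⇒ blocked
Since every path is blocked, d-separation holds.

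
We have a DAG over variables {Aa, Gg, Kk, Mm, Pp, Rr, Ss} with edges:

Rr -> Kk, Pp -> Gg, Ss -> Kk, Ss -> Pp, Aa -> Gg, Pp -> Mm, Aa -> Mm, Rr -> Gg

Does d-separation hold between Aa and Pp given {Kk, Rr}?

Yes — Aa and Pp are d-separated given {Kk, Rr}.

There are 3 undirected paths between Aa and Pp; checking each against the conditioning set {Kk, Rr}:
Path 1: Aa → Gg ← Rr → Kk ← Ss → Pp
  Gg is a collider here and neither Gg nor any of its descendants is conditioned on, so the collider stays closed — the path is blocked at Gg.
Path 2: Aa → Gg ← Pp
  Gg is a collider here and neither Gg nor any of its descendants is conditioned on, so the collider stays closed — the path is blocked at Gg.
Path 3: Aa → Mm ← Pp
  Mm is a collider here and neither Mm nor any of its descendants is conditioned on, so the collider stays closed — the path is blocked at Mm.
Since every path is blocked, d-separation holds.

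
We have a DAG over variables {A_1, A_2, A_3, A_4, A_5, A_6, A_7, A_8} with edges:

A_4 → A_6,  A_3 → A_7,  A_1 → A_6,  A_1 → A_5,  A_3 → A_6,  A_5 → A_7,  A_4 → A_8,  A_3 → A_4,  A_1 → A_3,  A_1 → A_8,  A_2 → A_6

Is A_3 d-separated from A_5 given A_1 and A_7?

No — A_3 and A_5 are not d-separated given {A_1, A_7}.

There are 6 undirected paths between A_3 and A_5; checking each against the conditioning set {A_1, A_7}:
Path 1: A_3 → A_4 → A_8 ← A_1 → A_5
  A_8 is a collider here and neither A_8 nor any of its descendants is conditioned on, so the collider stays closed — the path is blocked at A_8.
Path 2: A_3 → A_4 → A_6 ← A_1 → A_5
  A_6 is a collider here and neither A_6 nor any of its descendants is conditioned on, so the collider stays closed — the path is blocked at A_6.
Path 3: A_3 ← A_1 → A_5
  A_1 is a fork here and A_1 is conditioned on, so the path is blocked at A_1.
Path 4: A_3 → A_7 ← A_5
  A_7 is a collider and A_7 is conditioned on, which opens it — no node blocks this path, so it is active.
Path 5: A_3 → A_6 ← A_4 → A_8 ← A_1 → A_5
  A_6 is a collider here and neither A_6 nor any of its descendants is conditioned on, so the collider stays closed — the path is blocked at A_6.
Path 6: A_3 → A_6 ← A_1 → A_5
  A_6 is a collider here and neither A_6 nor any of its descendants is conditioned on, so the collider stays closed — the path is blocked at A_6.
Because an active path exists, A_3 and A_5 are not d-separated.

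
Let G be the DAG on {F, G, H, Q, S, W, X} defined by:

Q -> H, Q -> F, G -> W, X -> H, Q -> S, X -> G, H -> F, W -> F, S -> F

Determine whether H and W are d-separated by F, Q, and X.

No

There are 4 undirected paths between H and W; checking each against the conditioning set {F, Q, X}:
Path 1: H ← X → G → W
  X is a fork here and X is conditioned on, so the path is blocked at X.
Path 2: H → F ← W
  F is a collider and F is conditioned on, which opens it — no node blocks this path, so it is active.
Path 3: H ← Q → S → F ← W
  Q is a fork here and Q is conditioned on, so the path is blocked at Q.
Path 4: H ← Q → F ← W
  Q is a fork here and Q is conditioned on, so the path is blocked at Q.
Since the path H → F ← W is active, H and W are not d-separated given {F, Q, X}.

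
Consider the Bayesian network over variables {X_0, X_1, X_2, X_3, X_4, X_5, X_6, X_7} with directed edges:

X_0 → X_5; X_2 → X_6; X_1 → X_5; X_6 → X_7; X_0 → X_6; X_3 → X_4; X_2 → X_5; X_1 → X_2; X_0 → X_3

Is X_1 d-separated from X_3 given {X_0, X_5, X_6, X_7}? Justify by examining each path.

Yes

There are 4 undirected paths between X_1 and X_3; checking each against the conditioning set {X_0, X_5, X_6, X_7}:
Path 1: X_1 → X_5 ← X_0 → X_3
  X_0 is a fork here and X_0 is conditioned on, so the path is blocked at X_0.
Path 2: X_1 → X_5 ← X_2 → X_6 ← X_0 → X_3
  X_0 is a fork here and X_0 is conditioned on, so the path is blocked at X_0.
Path 3: X_1 → X_2 → X_6 ← X_0 → X_3
  X_0 is a fork here and X_0 is conditioned on, so the path is blocked at X_0.
Path 4: X_1 → X_2 → X_5 ← X_0 → X_3
  X_0 is a fork here and X_0 is conditioned on, so the path is blocked at X_0.
Every path is blocked, so X_1 and X_3 are d-separated given {X_0, X_5, X_6, X_7}.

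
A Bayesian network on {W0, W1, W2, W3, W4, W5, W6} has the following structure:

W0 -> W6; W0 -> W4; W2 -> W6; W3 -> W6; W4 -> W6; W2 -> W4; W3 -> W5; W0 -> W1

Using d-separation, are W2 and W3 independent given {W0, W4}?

Yes

3 paths connect W2 and W3; each must be blocked for d-separation to hold:
  1. W2 → W4 ← W0 → W6 ← W3 — W4:collider[open]; W0:fork[blocks]; W6:collider[blocks] ⇒ blocked
  2. W2 → W4 → W6 ← W3 — W4:chain[blocks]; W6:collider[blocks] ⇒ blocked
  3. W2 → W6 ← W3 — W6:collider[blocks] ⇒ blocked
Since every path is blocked, d-separation holds.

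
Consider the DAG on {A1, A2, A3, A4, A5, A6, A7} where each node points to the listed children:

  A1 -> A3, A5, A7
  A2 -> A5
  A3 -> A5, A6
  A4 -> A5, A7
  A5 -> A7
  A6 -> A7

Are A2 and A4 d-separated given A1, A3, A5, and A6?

No

6 paths connect A2 and A4; each must be blocked for d-separation to hold:
Path 1: A2 → A5 → A7 ← A4
  A5 is a chain here and A5 is conditioned on, so the path is blocked at A5.
Path 2: A2 → A5 ← A3 → A6 → A7 ← A4
  A3 is a fork here and A3 is conditioned on, so the path is blocked at A3.
Path 3: A2 → A5 ← A3 ← A1 → A7 ← A4
  A3 is a chain here and A3 is conditioned on, so the path is blocked at A3.
Path 4: A2 → A5 ← A1 → A7 ← A4
  A1 is a fork here and A1 is conditioned on, so the path is blocked at A1.
Path 5: A2 → A5 ← A1 → A3 → A6 → A7 ← A4
  A1 is a fork here and A1 is conditioned on, so the path is blocked at A1.
Path 6: A2 → A5 ← A4
  A5 is a collider and A5 is conditioned on, which opens it — no node blocks this path, so it is active.
Since the path A2 → A5 ← A4 is active, A2 and A4 are not d-separated given {A1, A3, A5, A6}.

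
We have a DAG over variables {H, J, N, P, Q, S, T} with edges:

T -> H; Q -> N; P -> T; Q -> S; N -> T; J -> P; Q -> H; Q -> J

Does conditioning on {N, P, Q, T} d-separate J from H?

We examine all 4 paths between J and H:
  1. J ← Q → N → T → H — Q:fork[blocks]; N:chain[blocks]; T:chain[blocks] ⇒ blocked
  2. J ← Q → H — Q:fork[blocks] ⇒ blocked
  3. J → P → T ← N ← Q → H — P:chain[blocks]; T:collider[open]; N:chain[blocks]; Q:fork[blocks] ⇒ blocked
  4. J → P → T → H — P:chain[blocks]; T:chain[blocks] ⇒ blocked
All paths are blocked; J ⊥ H | {N, P, Q, T} holds.

Yes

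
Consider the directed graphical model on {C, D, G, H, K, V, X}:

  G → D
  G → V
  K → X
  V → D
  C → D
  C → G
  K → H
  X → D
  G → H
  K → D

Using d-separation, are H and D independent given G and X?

No — H and D are not d-separated given {G, X}.

5 paths connect H and D; each must be blocked for d-separation to hold:
Path 1: H ← K → X → D
  X is a chain here and X is conditioned on, so the path is blocked at X.
Path 2: H ← K → D
  K is a fork and K is not conditioned on — no node blocks this path, so it is active.
Path 3: H ← G → D
  G is a fork here and G is conditioned on, so the path is blocked at G.
Path 4: H ← G → V → D
  G is a fork here and G is conditioned on, so the path is blocked at G.
Path 5: H ← G ← C → D
  G is a chain here and G is conditioned on, so the path is blocked at G.
Since the path H ← K → D is active, H and D are not d-separated given {G, X}.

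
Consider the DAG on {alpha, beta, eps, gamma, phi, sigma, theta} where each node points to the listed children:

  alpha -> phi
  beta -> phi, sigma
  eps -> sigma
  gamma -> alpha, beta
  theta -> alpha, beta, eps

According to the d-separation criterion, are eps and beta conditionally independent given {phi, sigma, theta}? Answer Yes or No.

No

There are 4 undirected paths between eps and beta; checking each against the conditioning set {phi, sigma, theta}:
Path 1: eps → sigma ← beta
  sigma is a collider and sigma is conditioned on, which opens it — no node blocks this path, so it is active.
Path 2: eps ← theta → beta
  theta is a fork here and theta is conditioned on, so the path is blocked at theta.
Path 3: eps ← theta → alpha → phi ← beta
  theta is a fork here and theta is conditioned on, so the path is blocked at theta.
Path 4: eps ← theta → alpha ← gamma → beta
  theta is a fork here and theta is conditioned on, so the path is blocked at theta.
At least one path is unblocked, so d-separation fails.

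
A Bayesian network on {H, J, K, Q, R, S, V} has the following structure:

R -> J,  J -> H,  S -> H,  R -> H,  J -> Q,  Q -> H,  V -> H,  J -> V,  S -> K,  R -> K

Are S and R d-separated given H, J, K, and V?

No — S and R are not d-separated given {H, J, K, V}.

Enumerating the 5 paths from S to R and testing each for blocking by {H, J, K, V}:
Path 1: S → K ← R
  K is a collider and K is conditioned on, which opens it — no node blocks this path, so it is active.
Path 2: S → H ← Q ← J ← R
  J is a chain here and J is conditioned on, so the path is blocked at J.
Path 3: S → H ← V ← J ← R
  V is a chain here and V is conditioned on, so the path is blocked at V.
Path 4: S → H ← R
  H is a collider and H is conditioned on, which opens it — no node blocks this path, so it is active.
Path 5: S → H ← J ← R
  J is a chain here and J is conditioned on, so the path is blocked at J.
Since the path S → K ← R is active, S and R are not d-separated given {H, J, K, V}.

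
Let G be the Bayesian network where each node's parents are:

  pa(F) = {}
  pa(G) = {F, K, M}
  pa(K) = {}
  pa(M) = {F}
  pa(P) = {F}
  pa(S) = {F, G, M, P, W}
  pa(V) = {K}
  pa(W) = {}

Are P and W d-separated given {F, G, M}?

Yes

There are 6 undirected paths between P and W; checking each against the conditioning set {F, G, M}:
Path 1: P ← F → M → G → S ← W
  F is a fork here and F is conditioned on, so the path is blocked at F.
Path 2: P ← F → M → S ← W
  F is a fork here and F is conditioned on, so the path is blocked at F.
Path 3: P ← F → G ← M → S ← W
  F is a fork here and F is conditioned on, so the path is blocked at F.
Path 4: P ← F → G → S ← W
  F is a fork here and F is conditioned on, so the path is blocked at F.
Path 5: P ← F → S ← W
  F is a fork here and F is conditioned on, so the path is blocked at F.
Path 6: P → S ← W
  S is a collider here and neither S nor any of its descendants is conditioned on, so the collider stays closed — the path is blocked at S.
All paths are blocked; P ⊥ W | {F, G, M} holds.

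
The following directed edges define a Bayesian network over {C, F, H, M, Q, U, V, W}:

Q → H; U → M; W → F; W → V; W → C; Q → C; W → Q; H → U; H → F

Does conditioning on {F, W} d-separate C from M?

No

We examine all 4 paths between C and M:
Path 1: C ← Q → H → U → M
  Q is a fork and Q is not conditioned on; H is a chain and H is not conditioned on; U is a chain and U is not conditioned on — no node blocks this path, so it is active.
Path 2: C ← Q ← W → F ← H → U → M
  W is a fork here and W is conditioned on, so the path is blocked at W.
Path 3: C ← W → F ← H → U → M
  W is a fork here and W is conditioned on, so the path is blocked at W.
Path 4: C ← W → Q → H → U → M
  W is a fork here and W is conditioned on, so the path is blocked at W.
Since the path C ← Q → H → U → M is active, C and M are not d-separated given {F, W}.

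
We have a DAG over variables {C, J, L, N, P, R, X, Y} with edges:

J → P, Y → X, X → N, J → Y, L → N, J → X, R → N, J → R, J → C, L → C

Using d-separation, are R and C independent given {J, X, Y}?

Yes — R and C are d-separated given {J, X, Y}.

Enumerating the 6 paths from R to C and testing each for blocking by {J, X, Y}:
Path 1: R → N ← X ← Y ← J → C
  N is a collider here and neither N nor any of its descendants is conditioned on, so the collider stays closed — the path is blocked at N.
Path 2: R → N ← X ← J → C
  N is a collider here and neither N nor any of its descendants is conditioned on, so the collider stays closed — the path is blocked at N.
Path 3: R → N ← L → C
  N is a collider here and neither N nor any of its descendants is conditioned on, so the collider stays closed — the path is blocked at N.
Path 4: R ← J → Y → X → N ← L → C
  J is a fork here and J is conditioned on, so the path is blocked at J.
Path 5: R ← J → X → N ← L → C
  J is a fork here and J is conditioned on, so the path is blocked at J.
Path 6: R ← J → C
  J is a fork here and J is conditioned on, so the path is blocked at J.
All paths are blocked; R ⊥ C | {J, X, Y} holds.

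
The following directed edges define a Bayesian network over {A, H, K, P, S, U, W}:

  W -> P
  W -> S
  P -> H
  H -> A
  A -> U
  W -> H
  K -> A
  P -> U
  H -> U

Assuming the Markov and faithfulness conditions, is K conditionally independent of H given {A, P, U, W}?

We examine all 4 paths between K and H:
  1. K → A ← H — A:collider[open] ⇒ active
  2. K → A → U ← P ← W → H — A:chain[blocks]; U:collider[open]; P:chain[blocks]; W:fork[blocks] ⇒ blocked
  3. K → A → U ← P → H — A:chain[blocks]; U:collider[open]; P:fork[blocks] ⇒ blocked
  4. K → A → U ← H — A:chain[blocks]; U:collider[open] ⇒ blocked
Since the path K → A ← H is active, K and H are not d-separated given {A, P, U, W}.

No — K and H are not d-separated given {A, P, U, W}.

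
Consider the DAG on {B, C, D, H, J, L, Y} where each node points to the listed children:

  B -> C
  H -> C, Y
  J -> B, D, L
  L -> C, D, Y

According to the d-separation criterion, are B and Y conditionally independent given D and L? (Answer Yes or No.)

Enumerating the 6 paths from B to Y and testing each for blocking by {D, L}:
Path 1: B → C ← H → Y
  C is a collider here and neither C nor any of its descendants is conditioned on, so the collider stays closed — the path is blocked at C.
Path 2: B → C ← L → Y
  C is a collider here and neither C nor any of its descendants is conditioned on, so the collider stays closed — the path is blocked at C.
Path 3: B ← J → D ← L → C ← H → Y
  L is a fork here and L is conditioned on, so the path is blocked at L.
Path 4: B ← J → D ← L → Y
  L is a fork here and L is conditioned on, so the path is blocked at L.
Path 5: B ← J → L → C ← H → Y
  L is a chain here and L is conditioned on, so the path is blocked at L.
Path 6: B ← J → L → Y
  L is a chain here and L is conditioned on, so the path is blocked at L.
All paths are blocked; B ⊥ Y | {D, L} holds.

Yes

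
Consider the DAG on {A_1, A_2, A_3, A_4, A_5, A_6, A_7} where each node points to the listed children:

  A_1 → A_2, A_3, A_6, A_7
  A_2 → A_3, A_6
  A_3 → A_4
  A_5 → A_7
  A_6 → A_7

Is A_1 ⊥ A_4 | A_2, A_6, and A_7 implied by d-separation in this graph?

No

Enumerating the 4 paths from A_1 to A_4 and testing each for blocking by {A_2, A_6, A_7}:
Path 1: A_1 → A_3 → A_4
  A_3 is a chain and A_3 is not conditioned on — no node blocks this path, so it is active.
Path 2: A_1 → A_6 ← A_2 → A_3 → A_4
  A_2 is a fork here and A_2 is conditioned on, so the path is blocked at A_2.
Path 3: A_1 → A_7 ← A_6 ← A_2 → A_3 → A_4
  A_6 is a chain here and A_6 is conditioned on, so the path is blocked at A_6.
Path 4: A_1 → A_2 → A_3 → A_4
  A_2 is a chain here and A_2 is conditioned on, so the path is blocked at A_2.
Because an active path exists, A_1 and A_4 are not d-separated.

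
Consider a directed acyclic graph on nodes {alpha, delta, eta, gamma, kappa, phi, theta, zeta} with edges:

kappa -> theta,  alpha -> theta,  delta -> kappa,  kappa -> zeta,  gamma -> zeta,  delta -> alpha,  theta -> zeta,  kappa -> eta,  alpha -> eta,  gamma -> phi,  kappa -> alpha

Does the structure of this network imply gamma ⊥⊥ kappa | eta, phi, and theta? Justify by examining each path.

We examine all 5 paths between gamma and kappa:
  1. gamma → zeta ← kappa — zeta:collider[blocks] ⇒ blocked
  2. gamma → zeta ← theta ← kappa — zeta:collider[blocks]; theta:chain[blocks] ⇒ blocked
  3. gamma → zeta ← theta ← alpha ← delta → kappa — zeta:collider[blocks]; theta:chain[blocks]; alpha:chain[open]; delta:fork[open] ⇒ blocked
  4. gamma → zeta ← theta ← alpha ← kappa — zeta:collider[blocks]; theta:chain[blocks]; alpha:chain[open] ⇒ blocked
  5. gamma → zeta ← theta ← alpha → eta ← kappa — zeta:collider[blocks]; theta:chain[blocks]; alpha:fork[open]; eta:collider[open] ⇒ blocked
Since every path is blocked, d-separation holds.

Yes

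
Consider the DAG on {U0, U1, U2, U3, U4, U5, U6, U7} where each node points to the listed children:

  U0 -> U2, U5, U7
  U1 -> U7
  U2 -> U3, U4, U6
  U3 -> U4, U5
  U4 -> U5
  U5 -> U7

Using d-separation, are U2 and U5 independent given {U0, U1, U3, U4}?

Yes — U2 and U5 are d-separated given {U0, U1, U3, U4}.

6 paths connect U2 and U5; each must be blocked for d-separation to hold:
  1. U2 → U4 ← U3 → U5 — U4:collider[open]; U3:fork[blocks] ⇒ blocked
  2. U2 → U4 → U5 — U4:chain[blocks] ⇒ blocked
  3. U2 ← U0 → U7 ← U5 — U0:fork[blocks]; U7:collider[blocks] ⇒ blocked
  4. U2 ← U0 → U5 — U0:fork[blocks] ⇒ blocked
  5. U2 → U3 → U4 → U5 — U3:chain[blocks]; U4:chain[blocks] ⇒ blocked
  6. U2 → U3 → U5 — U3:chain[blocks] ⇒ blocked
Since every path is blocked, d-separation holds.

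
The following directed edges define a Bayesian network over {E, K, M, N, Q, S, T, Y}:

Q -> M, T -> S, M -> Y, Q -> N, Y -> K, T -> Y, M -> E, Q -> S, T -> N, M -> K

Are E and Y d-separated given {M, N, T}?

Yes

4 paths connect E and Y; each must be blocked for d-separation to hold:
Path 1: E ← M → Y
  M is a fork here and M is conditioned on, so the path is blocked at M.
Path 2: E ← M ← Q → N ← T → Y
  M is a chain here and M is conditioned on, so the path is blocked at M.
Path 3: E ← M ← Q → S ← T → Y
  M is a chain here and M is conditioned on, so the path is blocked at M.
Path 4: E ← M → K ← Y
  M is a fork here and M is conditioned on, so the path is blocked at M.
Every path is blocked, so E and Y are d-separated given {M, N, T}.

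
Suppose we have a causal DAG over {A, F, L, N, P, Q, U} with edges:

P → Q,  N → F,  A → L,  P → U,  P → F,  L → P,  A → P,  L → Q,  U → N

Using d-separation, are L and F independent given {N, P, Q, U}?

Yes

Enumerating the 6 paths from L to F and testing each for blocking by {N, P, Q, U}:
Path 1: L ← A → P → F
  P is a chain here and P is conditioned on, so the path is blocked at P.
Path 2: L ← A → P → U → N → F
  P is a chain here and P is conditioned on, so the path is blocked at P.
Path 3: L → Q ← P → F
  P is a fork here and P is conditioned on, so the path is blocked at P.
Path 4: L → Q ← P → U → N → F
  P is a fork here and P is conditioned on, so the path is blocked at P.
Path 5: L → P → F
  P is a chain here and P is conditioned on, so the path is blocked at P.
Path 6: L → P → U → N → F
  P is a chain here and P is conditioned on, so the path is blocked at P.
Since every path is blocked, d-separation holds.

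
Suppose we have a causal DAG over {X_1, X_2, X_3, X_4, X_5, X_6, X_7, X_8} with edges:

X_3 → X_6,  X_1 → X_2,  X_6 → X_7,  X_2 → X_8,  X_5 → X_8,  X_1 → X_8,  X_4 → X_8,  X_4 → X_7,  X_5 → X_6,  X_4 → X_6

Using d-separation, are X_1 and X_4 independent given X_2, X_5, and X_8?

6 paths connect X_1 and X_4; each must be blocked for d-separation to hold:
Path 1: X_1 → X_8 ← X_5 → X_6 → X_7 ← X_4
  X_5 is a fork here and X_5 is conditioned on, so the path is blocked at X_5.
Path 2: X_1 → X_8 ← X_5 → X_6 ← X_4
  X_5 is a fork here and X_5 is conditioned on, so the path is blocked at X_5.
Path 3: X_1 → X_8 ← X_4
  X_8 is a collider and X_8 is conditioned on, which opens it — no node blocks this path, so it is active.
Path 4: X_1 → X_2 → X_8 ← X_5 → X_6 → X_7 ← X_4
  X_2 is a chain here and X_2 is conditioned on, so the path is blocked at X_2.
Path 5: X_1 → X_2 → X_8 ← X_5 → X_6 ← X_4
  X_2 is a chain here and X_2 is conditioned on, so the path is blocked at X_2.
Path 6: X_1 → X_2 → X_8 ← X_4
  X_2 is a chain here and X_2 is conditioned on, so the path is blocked at X_2.
At least one path is unblocked, so d-separation fails.

No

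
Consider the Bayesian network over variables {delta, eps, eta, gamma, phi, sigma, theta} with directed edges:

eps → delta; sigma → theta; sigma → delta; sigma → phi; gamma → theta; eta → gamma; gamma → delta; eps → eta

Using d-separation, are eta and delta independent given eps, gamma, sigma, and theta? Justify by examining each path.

We examine all 3 paths between eta and delta:
  1. eta → gamma → delta — gamma:chain[blocks] ⇒ blocked
  2. eta → gamma → theta ← sigma → delta — gamma:chain[blocks]; theta:collider[open]; sigma:fork[blocks] ⇒ blocked
  3. eta ← eps → delta — eps:fork[blocks] ⇒ blocked
Every path is blocked, so eta and delta are d-separated given {eps, gamma, sigma, theta}.

Yes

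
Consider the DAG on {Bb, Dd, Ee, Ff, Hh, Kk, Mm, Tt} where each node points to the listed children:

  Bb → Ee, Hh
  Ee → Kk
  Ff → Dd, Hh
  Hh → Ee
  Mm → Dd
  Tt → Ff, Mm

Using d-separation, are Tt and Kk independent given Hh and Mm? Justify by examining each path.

There are 4 undirected paths between Tt and Kk; checking each against the conditioning set {Hh, Mm}:
  1. Tt → Ff → Hh → Ee → Kk — Ff:chain[open]; Hh:chain[blocks]; Ee:chain[open] ⇒ blocked
  2. Tt → Ff → Hh ← Bb → Ee → Kk — Ff:chain[open]; Hh:collider[open]; Bb:fork[open]; Ee:chain[open] ⇒ active
  3. Tt → Mm → Dd ← Ff → Hh → Ee → Kk — Mm:chain[blocks]; Dd:collider[blocks]; Ff:fork[open]; Hh:chain[blocks]; Ee:chain[open] ⇒ blocked
  4. Tt → Mm → Dd ← Ff → Hh ← Bb → Ee → Kk — Mm:chain[blocks]; Dd:collider[blocks]; Ff:fork[open]; Hh:collider[open]; Bb:fork[open]; Ee:chain[open] ⇒ blocked
At least one path is unblocked, so d-separation fails.

No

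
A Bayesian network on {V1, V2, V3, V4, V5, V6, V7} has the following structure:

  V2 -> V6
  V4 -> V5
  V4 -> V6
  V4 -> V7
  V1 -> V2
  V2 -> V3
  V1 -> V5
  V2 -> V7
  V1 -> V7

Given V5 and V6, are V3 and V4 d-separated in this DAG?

5 paths connect V3 and V4; each must be blocked for d-separation to hold:
  1. V3 ← V2 → V6 ← V4 — V2:fork[open]; V6:collider[open] ⇒ active
  2. V3 ← V2 ← V1 → V5 ← V4 — V2:chain[open]; V1:fork[open]; V5:collider[open] ⇒ active
  3. V3 ← V2 ← V1 → V7 ← V4 — V2:chain[open]; V1:fork[open]; V7:collider[blocks] ⇒ blocked
  4. V3 ← V2 → V7 ← V4 — V2:fork[open]; V7:collider[blocks] ⇒ blocked
  5. V3 ← V2 → V7 ← V1 → V5 ← V4 — V2:fork[open]; V7:collider[blocks]; V1:fork[open]; V5:collider[open] ⇒ blocked
Because an active path exists, V3 and V4 are not d-separated.

No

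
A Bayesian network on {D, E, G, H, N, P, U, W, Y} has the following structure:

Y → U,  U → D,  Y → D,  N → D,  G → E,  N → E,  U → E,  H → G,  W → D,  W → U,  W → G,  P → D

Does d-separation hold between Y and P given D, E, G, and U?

No

There are 6 undirected paths between Y and P; checking each against the conditioning set {D, E, G, U}:
Path 1: Y → U ← W → G → E ← N → D ← P
  G is a chain here and G is conditioned on, so the path is blocked at G.
Path 2: Y → U ← W → D ← P
  U is a collider and U is conditioned on, which opens it; W is a fork and W is not conditioned on; D is a collider and D is conditioned on, which opens it — no node blocks this path, so it is active.
Path 3: Y → U → E ← G ← W → D ← P
  U is a chain here and U is conditioned on, so the path is blocked at U.
Path 4: Y → U → E ← N → D ← P
  U is a chain here and U is conditioned on, so the path is blocked at U.
Path 5: Y → U → D ← P
  U is a chain here and U is conditioned on, so the path is blocked at U.
Path 6: Y → D ← P
  D is a collider and D is conditioned on, which opens it — no node blocks this path, so it is active.
At least one path is unblocked, so d-separation fails.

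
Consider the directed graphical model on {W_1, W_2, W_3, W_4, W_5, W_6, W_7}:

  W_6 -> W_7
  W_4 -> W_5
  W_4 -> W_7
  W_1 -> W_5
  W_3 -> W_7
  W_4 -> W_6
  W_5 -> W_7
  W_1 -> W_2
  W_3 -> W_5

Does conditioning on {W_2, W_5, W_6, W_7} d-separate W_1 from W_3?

We examine all 4 paths between W_1 and W_3:
Path 1: W_1 → W_5 ← W_4 → W_7 ← W_3
  W_5 is a collider and W_5 is conditioned on, which opens it; W_4 is a fork and W_4 is not conditioned on; W_7 is a collider and W_7 is conditioned on, which opens it — no node blocks this path, so it is active.
Path 2: W_1 → W_5 ← W_4 → W_6 → W_7 ← W_3
  W_6 is a chain here and W_6 is conditioned on, so the path is blocked at W_6.
Path 3: W_1 → W_5 → W_7 ← W_3
  W_5 is a chain here and W_5 is conditioned on, so the path is blocked at W_5.
Path 4: W_1 → W_5 ← W_3
  W_5 is a collider and W_5 is conditioned on, which opens it — no node blocks this path, so it is active.
At least one path is unblocked, so d-separation fails.

No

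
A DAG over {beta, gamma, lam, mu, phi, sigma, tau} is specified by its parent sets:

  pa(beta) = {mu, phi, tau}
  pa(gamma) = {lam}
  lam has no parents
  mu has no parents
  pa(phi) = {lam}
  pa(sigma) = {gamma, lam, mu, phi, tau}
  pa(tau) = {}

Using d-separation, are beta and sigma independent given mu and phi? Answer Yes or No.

No

5 paths connect beta and sigma; each must be blocked for d-separation to hold:
Path 1: beta ← mu → sigma
  mu is a fork here and mu is conditioned on, so the path is blocked at mu.
Path 2: beta ← tau → sigma
  tau is a fork and tau is not conditioned on — no node blocks this path, so it is active.
Path 3: beta ← phi → sigma
  phi is a fork here and phi is conditioned on, so the path is blocked at phi.
Path 4: beta ← phi ← lam → sigma
  phi is a chain here and phi is conditioned on, so the path is blocked at phi.
Path 5: beta ← phi ← lam → gamma → sigma
  phi is a chain here and phi is conditioned on, so the path is blocked at phi.
Since the path beta ← tau → sigma is active, beta and sigma are not d-separated given {mu, phi}.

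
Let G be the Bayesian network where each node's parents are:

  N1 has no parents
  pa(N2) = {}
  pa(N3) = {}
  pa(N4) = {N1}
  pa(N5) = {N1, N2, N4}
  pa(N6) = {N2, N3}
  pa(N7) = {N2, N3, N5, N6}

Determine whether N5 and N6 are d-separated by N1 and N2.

Yes

We examine all 6 paths between N5 and N6:
Path 1: N5 ← N2 → N6
  N2 is a fork here and N2 is conditioned on, so the path is blocked at N2.
Path 2: N5 ← N2 → N7 ← N6
  N2 is a fork here and N2 is conditioned on, so the path is blocked at N2.
Path 3: N5 ← N2 → N7 ← N3 → N6
  N2 is a fork here and N2 is conditioned on, so the path is blocked at N2.
Path 4: N5 → N7 ← N6
  N7 is a collider here and neither N7 nor any of its descendants is conditioned on, so the collider stays closed — the path is blocked at N7.
Path 5: N5 → N7 ← N3 → N6
  N7 is a collider here and neither N7 nor any of its descendants is conditioned on, so the collider stays closed — the path is blocked at N7.
Path 6: N5 → N7 ← N2 → N6
  N7 is a collider here and neither N7 nor any of its descendants is conditioned on, so the collider stays closed — the path is blocked at N7.
Every path is blocked, so N5 and N6 are d-separated given {N1, N2}.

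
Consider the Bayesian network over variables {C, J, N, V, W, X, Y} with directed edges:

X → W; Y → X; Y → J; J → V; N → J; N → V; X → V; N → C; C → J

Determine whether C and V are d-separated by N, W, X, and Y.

No

Enumerating the 6 paths from C to V and testing each for blocking by {N, W, X, Y}:
  1. C ← N → J ← Y → X → V — N:fork[blocks]; J:collider[blocks]; Y:fork[blocks]; X:chain[blocks] ⇒ blocked
  2. C ← N → J → V — N:fork[blocks]; J:chain[open] ⇒ blocked
  3. C ← N → V — N:fork[blocks] ⇒ blocked
  4. C → J ← N → V — J:collider[blocks]; N:fork[blocks] ⇒ blocked
  5. C → J ← Y → X → V — J:collider[blocks]; Y:fork[blocks]; X:chain[blocks] ⇒ blocked
  6. C → J → V — J:chain[open] ⇒ active
Because an active path exists, C and V are not d-separated.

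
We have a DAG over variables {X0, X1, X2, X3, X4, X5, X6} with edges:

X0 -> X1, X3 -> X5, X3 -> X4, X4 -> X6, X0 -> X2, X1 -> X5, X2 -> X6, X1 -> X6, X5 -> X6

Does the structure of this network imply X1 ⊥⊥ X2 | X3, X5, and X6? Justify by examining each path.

Enumerating the 4 paths from X1 to X2 and testing each for blocking by {X3, X5, X6}:
Path 1: X1 ← X0 → X2
  X0 is a fork and X0 is not conditioned on — no node blocks this path, so it is active.
Path 2: X1 → X5 ← X3 → X4 → X6 ← X2
  X3 is a fork here and X3 is conditioned on, so the path is blocked at X3.
Path 3: X1 → X5 → X6 ← X2
  X5 is a chain here and X5 is conditioned on, so the path is blocked at X5.
Path 4: X1 → X6 ← X2
  X6 is a collider and X6 is conditioned on, which opens it — no node blocks this path, so it is active.
Since the path X1 ← X0 → X2 is active, X1 and X2 are not d-separated given {X3, X5, X6}.

No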